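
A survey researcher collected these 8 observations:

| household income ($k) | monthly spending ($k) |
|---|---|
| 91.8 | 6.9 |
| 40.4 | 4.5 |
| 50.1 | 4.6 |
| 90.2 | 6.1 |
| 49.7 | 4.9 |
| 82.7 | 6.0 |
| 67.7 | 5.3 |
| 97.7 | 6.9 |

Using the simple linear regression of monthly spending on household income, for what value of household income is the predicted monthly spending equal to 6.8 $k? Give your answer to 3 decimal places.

n = 8, Σx = 570.3, Σy = 45.2, Σxy = 3368.57, Σx² = 44143.41
Sxx = Σx² − (Σx)²/n = 44143.41 − 40655.26125 = 3488.14875
Sxy = Σxy − (Σx)(Σy)/n = 3368.57 − 3222.195 = 146.375
b = Sxy/Sxx = 146.375/3488.14875 = 0.041964
a = ȳ − b·x̄ = 5.65 − 0.041964·71.2875 = 2.658526
Set a + b·x = 6.8: x = (6.8 − 2.658526) / 0.041964 = 98.692255

98.692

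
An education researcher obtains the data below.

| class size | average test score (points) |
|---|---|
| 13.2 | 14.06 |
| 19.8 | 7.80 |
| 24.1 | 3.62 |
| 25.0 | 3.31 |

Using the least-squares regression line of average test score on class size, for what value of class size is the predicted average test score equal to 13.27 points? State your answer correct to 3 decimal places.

13.995

n = 4, Σx = 82.1, Σy = 28.79, Σxy = 510.024, Σx² = 1772.09
Sxx = Σx² − (Σx)²/n = 1772.09 − 1685.1025 = 86.9875
Sxy = Σxy − (Σx)(Σy)/n = 510.024 − 590.91475 = -80.89075
b = Sxy/Sxx = -80.89075/86.9875 = -0.929912
a = ȳ − b·x̄ = 7.1975 − (-0.929912)·20.525 = 26.283951
Set a + b·x = 13.27: x = (13.27 − 26.283951) / (-0.929912) = 13.994815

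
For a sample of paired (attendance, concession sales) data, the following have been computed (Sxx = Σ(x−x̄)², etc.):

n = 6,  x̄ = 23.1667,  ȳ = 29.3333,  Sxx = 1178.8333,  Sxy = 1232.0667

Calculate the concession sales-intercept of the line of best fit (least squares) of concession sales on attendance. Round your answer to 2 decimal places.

b = Sxy/Sxx = 1232.0667/1178.8333 = 1.045158
a = ȳ − b·x̄ = 29.3333 − 1.045158·23.1667 = 5.120445

5.12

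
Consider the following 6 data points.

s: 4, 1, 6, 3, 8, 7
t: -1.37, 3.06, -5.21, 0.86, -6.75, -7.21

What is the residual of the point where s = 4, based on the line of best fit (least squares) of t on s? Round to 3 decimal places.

n = 6, Σx = 29, Σy = -16.62, Σxy = -135.57, Σx² = 175
Sxx = Σx² − (Σx)²/n = 175 − 140.166667 = 34.833333
Sxy = Σxy − (Σx)(Σy)/n = -135.57 − (-80.33) = -55.24
b = Sxy/Sxx = -55.24/34.833333 = -1.585837
a = ȳ − b·x̄ = -2.77 − (-1.585837)·4.833333 = 4.894880
ŷ(4) = 4.894880 + (-1.585837)·4 = -1.448469
residual = y − ŷ = -1.37 − (-1.448469) = 0.078469

0.078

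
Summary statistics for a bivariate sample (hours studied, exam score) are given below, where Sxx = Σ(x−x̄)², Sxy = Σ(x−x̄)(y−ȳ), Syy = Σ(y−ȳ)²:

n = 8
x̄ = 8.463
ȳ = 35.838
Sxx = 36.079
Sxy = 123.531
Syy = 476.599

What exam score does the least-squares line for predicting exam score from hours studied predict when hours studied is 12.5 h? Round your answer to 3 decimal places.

49.660

b = Sxy/Sxx = 123.531/36.079 = 3.423903
a = ȳ − b·x̄ = 35.838 − 3.423903·8.463 = 6.861508
ŷ(12.5) = a + b·12.5 = 6.861508 + 3.423903·12.5 = 49.660297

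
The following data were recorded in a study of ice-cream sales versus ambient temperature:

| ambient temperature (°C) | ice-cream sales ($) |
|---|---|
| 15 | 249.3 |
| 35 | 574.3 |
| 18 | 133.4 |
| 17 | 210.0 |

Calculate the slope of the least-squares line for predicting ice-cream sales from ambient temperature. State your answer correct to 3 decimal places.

19.523

n = 4, Σx = 85, Σy = 1167, Σxy = 29811.2, Σx² = 2063
Sxx = Σx² − (Σx)²/n = 2063 − 1806.25 = 256.75
Sxy = Σxy − (Σx)(Σy)/n = 29811.2 − 24798.75 = 5012.45
b = Sxy/Sxx = 5012.45/256.75 = 19.522687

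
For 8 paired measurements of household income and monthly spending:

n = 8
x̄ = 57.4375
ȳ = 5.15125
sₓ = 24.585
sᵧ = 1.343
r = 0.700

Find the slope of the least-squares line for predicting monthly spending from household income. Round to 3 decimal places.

0.038

b = r · sᵧ/sₓ = 0.7 · 1.343/24.585 = 0.038239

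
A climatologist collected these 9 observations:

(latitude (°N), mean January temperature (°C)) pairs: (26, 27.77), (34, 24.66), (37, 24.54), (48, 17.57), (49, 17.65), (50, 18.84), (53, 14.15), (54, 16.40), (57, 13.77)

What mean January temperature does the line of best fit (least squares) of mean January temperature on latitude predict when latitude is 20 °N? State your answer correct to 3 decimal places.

31.236

n = 9, Σx = 408, Σy = 175.35, Σxy = 7539.09, Σx² = 19380
Sxx = Σx² − (Σx)²/n = 19380 − 18496 = 884
Sxy = Σxy − (Σx)(Σy)/n = 7539.09 − 7949.2 = -410.11
b = Sxy/Sxx = -410.11/884 = -0.463925
a = ȳ − b·x̄ = 19.483333 − (-0.463925)·45.333333 = 40.514615
ŷ(20) = a + b·20 = 40.514615 + (-0.463925)·20 = 31.236109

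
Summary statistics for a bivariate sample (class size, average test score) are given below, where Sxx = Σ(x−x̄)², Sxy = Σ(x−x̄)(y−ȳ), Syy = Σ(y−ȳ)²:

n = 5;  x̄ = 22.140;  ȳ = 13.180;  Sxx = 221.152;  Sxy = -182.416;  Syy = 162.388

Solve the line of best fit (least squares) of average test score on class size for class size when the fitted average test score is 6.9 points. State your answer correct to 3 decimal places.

29.754

b = Sxy/Sxx = -182.416/221.152 = -0.824844
a = ȳ − b·x̄ = 13.18 − (-0.824844)·22.14 = 31.442056
Set a + b·x = 6.9: x = (6.9 − 31.442056) / (-0.824844) = 29.753557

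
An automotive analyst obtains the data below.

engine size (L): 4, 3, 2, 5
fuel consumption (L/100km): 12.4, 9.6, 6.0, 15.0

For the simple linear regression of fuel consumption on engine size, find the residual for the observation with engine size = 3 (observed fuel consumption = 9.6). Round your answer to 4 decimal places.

n = 4, Σx = 14, Σy = 43, Σxy = 165.4, Σx² = 54
Sxx = Σx² − (Σx)²/n = 54 − 49 = 5
Sxy = Σxy − (Σx)(Σy)/n = 165.4 − 150.5 = 14.9
b = Sxy/Sxx = 14.9/5 = 2.98
a = ȳ − b·x̄ = 10.75 − 2.98·3.5 = 0.32
ŷ(3) = 0.32 + 2.98·3 = 9.26
residual = y − ŷ = 9.6 − 9.26 = 0.34

0.3400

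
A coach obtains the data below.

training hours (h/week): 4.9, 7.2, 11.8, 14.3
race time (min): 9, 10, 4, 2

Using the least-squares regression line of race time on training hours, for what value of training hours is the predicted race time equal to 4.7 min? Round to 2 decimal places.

11.36

n = 4, Σx = 38.2, Σy = 25, Σxy = 191.9, Σx² = 419.58
Sxx = Σx² − (Σx)²/n = 419.58 − 364.81 = 54.77
Sxy = Σxy − (Σx)(Σy)/n = 191.9 − 238.75 = -46.85
b = Sxy/Sxx = -46.85/54.77 = -0.855395
a = ȳ − b·x̄ = 6.25 − (-0.855395)·9.55 = 14.419025
Set a + b·x = 4.7: x = (4.7 − 14.419025) / (-0.855395) = 11.362028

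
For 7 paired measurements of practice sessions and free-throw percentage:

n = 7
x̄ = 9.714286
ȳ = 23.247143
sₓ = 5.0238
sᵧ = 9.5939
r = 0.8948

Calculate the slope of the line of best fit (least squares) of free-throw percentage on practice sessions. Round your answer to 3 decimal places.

1.709

b = r · sᵧ/sₓ = 0.8948 · 9.5939/5.0238 = 1.708791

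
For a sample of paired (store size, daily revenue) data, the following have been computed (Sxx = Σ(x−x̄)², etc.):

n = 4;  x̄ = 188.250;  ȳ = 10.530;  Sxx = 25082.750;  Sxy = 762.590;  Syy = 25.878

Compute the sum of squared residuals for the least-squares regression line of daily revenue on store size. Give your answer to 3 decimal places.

2.693

b = Sxy/Sxx = 762.59/25082.75 = 0.030403
SSE = Syy − b·Sxy = 25.878 − 0.030403·762.59 = 2.693002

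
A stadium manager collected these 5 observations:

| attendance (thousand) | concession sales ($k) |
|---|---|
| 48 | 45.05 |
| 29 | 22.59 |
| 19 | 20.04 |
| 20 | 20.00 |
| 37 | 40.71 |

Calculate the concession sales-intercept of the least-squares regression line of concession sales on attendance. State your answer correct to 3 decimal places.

n = 5, Σx = 153, Σy = 148.39, Σxy = 5104.54, Σx² = 5275
Sxx = Σx² − (Σx)²/n = 5275 − 4681.8 = 593.2
Sxy = Σxy − (Σx)(Σy)/n = 5104.54 − 4540.734 = 563.806
b = Sxy/Sxx = 563.806/593.2 = 0.950448
a = ȳ − b·x̄ = 29.678 − 0.950448·30.6 = 0.594278

0.594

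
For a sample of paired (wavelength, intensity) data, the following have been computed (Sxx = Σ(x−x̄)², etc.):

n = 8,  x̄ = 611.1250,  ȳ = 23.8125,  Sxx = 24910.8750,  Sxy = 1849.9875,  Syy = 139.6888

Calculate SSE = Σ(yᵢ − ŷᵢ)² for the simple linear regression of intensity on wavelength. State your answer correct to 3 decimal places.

2.301

b = Sxy/Sxx = 1849.9875/24910.875 = 0.074264
SSE = Syy − b·Sxy = 139.6888 − 0.074264·1849.9875 = 2.300862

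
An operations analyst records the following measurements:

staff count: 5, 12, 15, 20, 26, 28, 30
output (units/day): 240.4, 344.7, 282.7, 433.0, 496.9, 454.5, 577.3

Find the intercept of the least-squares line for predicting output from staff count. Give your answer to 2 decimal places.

167.67

n = 7, Σx = 136, Σy = 2829.5, Σxy = 61203.3, Σx² = 3154
Sxx = Σx² − (Σx)²/n = 3154 − 2642.285714 = 511.714286
Sxy = Σxy − (Σx)(Σy)/n = 61203.3 − 54973.142857 = 6230.157143
b = Sxy/Sxx = 6230.157143/511.714286 = 12.175070
a = ȳ − b·x̄ = 404.214286 − 12.175070·19.428571 = 167.670073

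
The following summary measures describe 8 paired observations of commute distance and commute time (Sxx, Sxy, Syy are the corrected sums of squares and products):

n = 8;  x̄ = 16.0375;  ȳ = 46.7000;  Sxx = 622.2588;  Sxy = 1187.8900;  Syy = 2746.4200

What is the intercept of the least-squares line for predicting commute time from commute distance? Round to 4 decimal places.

b = Sxy/Sxx = 1187.89/622.2588 = 1.908997
a = ȳ − b·x̄ = 46.7 − 1.908997·16.0375 = 16.084465

16.0845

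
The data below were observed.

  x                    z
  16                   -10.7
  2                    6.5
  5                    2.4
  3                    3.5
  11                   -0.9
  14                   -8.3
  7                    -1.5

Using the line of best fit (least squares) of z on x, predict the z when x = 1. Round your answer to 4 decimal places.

6.7431

n = 7, Σx = 58, Σy = -9, Σxy = -272.3, Σx² = 660
Sxx = Σx² − (Σx)²/n = 660 − 480.571429 = 179.428571
Sxy = Σxy − (Σx)(Σy)/n = -272.3 − (-74.571429) = -197.728571
b = Sxy/Sxx = -197.728571/179.428571 = -1.101990
a = ȳ − b·x̄ = -1.285714 − (-1.101990)·8.285714 = 7.845064
ŷ(1) = a + b·1 = 7.845064 + (-1.101990)·1 = 6.743073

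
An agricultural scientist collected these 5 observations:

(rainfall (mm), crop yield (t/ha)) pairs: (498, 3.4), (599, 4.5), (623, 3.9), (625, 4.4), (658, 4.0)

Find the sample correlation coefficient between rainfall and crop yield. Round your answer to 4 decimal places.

n = 5, Σx = 3003, Σy = 20.2, Σxy = 12200.4, Σx² = 1818523, Σy² = 82.38
Sxx = Σx² − (Σx)²/n = 1818523 − 1803601.8 = 14921.2
Sxy = Σxy − (Σx)(Σy)/n = 12200.4 − 12132.12 = 68.28
Syy = Σy² − (Σy)²/n = 82.38 − 81.608 = 0.772
r = Sxy/√(Sxx·Syy) = 68.28/√(11519.1664) = 68.28/107.327380 = 0.636184

0.6362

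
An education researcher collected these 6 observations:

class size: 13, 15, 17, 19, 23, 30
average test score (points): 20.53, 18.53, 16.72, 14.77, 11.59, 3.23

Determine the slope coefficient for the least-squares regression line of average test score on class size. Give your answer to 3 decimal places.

n = 6, Σx = 117, Σy = 85.37, Σxy = 1473.18, Σx² = 2473
Sxx = Σx² − (Σx)²/n = 2473 − 2281.5 = 191.5
Sxy = Σxy − (Σx)(Σy)/n = 1473.18 − 1664.715 = -191.535
b = Sxy/Sxx = -191.535/191.5 = -1.000183

-1.000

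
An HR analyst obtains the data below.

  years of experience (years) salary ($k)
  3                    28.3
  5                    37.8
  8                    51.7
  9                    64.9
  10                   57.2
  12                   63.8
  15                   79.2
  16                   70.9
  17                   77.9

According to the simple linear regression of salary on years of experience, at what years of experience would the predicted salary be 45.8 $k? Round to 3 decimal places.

6.631

n = 9, Σx = 95, Σy = 531.7, Σxy = 6255.9, Σx² = 1193
Sxx = Σx² − (Σx)²/n = 1193 − 1002.777778 = 190.222222
Sxy = Σxy − (Σx)(Σy)/n = 6255.9 − 5612.388889 = 643.511111
b = Sxy/Sxx = 643.511111/190.222222 = 3.382944
a = ȳ − b·x̄ = 59.077778 − 3.382944·10.555556 = 23.368925
Set a + b·x = 45.8: x = (45.8 − 23.368925) / 3.382944 = 6.630637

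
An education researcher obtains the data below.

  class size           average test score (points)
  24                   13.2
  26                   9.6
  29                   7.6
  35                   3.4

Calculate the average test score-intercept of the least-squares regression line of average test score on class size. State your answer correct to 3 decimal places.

n = 4, Σx = 114, Σy = 33.8, Σxy = 905.8, Σx² = 3318
Sxx = Σx² − (Σx)²/n = 3318 − 3249 = 69
Sxy = Σxy − (Σx)(Σy)/n = 905.8 − 963.3 = -57.5
b = Sxy/Sxx = -57.5/69 = -0.833333
a = ȳ − b·x̄ = 8.45 − (-0.833333)·28.5 = 32.2

32.200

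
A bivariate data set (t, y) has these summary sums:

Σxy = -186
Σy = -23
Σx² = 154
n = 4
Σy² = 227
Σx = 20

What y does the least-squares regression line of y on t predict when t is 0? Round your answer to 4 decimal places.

Sxx = Σx² − (Σx)²/n = 154 − 100 = 54
Sxy = Σxy − (Σx)(Σy)/n = -186 − (-115) = -71
b = Sxy/Sxx = -71/54 = -1.314815
a = ȳ − b·x̄ = -5.75 − (-1.314815)·5 = 0.824074
ŷ(0) = a + b·0 = 0.824074 + (-1.314815)·0 = 0.824074

0.8241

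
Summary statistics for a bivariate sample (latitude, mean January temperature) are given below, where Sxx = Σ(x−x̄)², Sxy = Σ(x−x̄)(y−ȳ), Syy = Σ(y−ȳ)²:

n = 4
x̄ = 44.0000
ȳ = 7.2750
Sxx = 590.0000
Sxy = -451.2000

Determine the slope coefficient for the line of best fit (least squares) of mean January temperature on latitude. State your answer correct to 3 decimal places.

-0.765

b = Sxy/Sxx = -451.2/590 = -0.764746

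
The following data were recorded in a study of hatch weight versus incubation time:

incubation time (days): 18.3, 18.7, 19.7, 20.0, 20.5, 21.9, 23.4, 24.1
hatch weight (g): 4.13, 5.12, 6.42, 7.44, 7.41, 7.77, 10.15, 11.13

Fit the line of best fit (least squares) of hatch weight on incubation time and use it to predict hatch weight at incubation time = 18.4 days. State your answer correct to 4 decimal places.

n = 8, Σx = 166.6, Σy = 59.57, Σxy = 1274.408, Σx² = 3500.9
Sxx = Σx² − (Σx)²/n = 3500.9 − 3469.445 = 31.455
Sxy = Σxy − (Σx)(Σy)/n = 1274.408 − 1240.54525 = 33.86275
b = Sxy/Sxx = 33.86275/31.455 = 1.076546
a = ȳ − b·x̄ = 7.44625 − 1.076546·20.825 = -14.972818
ŷ(18.4) = a + b·18.4 = -14.972818 + 1.076546·18.4 = 4.835626

4.8356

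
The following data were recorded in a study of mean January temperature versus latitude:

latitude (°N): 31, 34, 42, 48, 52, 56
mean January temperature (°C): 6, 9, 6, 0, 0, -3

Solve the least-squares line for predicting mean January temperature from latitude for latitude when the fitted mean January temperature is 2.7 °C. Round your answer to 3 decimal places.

n = 6, Σx = 263, Σy = 18, Σxy = 576, Σx² = 12025
Sxx = Σx² − (Σx)²/n = 12025 − 11528.166667 = 496.833333
Sxy = Σxy − (Σx)(Σy)/n = 576 − 789 = -213
b = Sxy/Sxx = -213/496.833333 = -0.428715
a = ȳ − b·x̄ = 3 − (-0.428715)·43.833333 = 21.792016
Set a + b·x = 2.7: x = (2.7 − 21.792016) / (-0.428715) = 44.533099

44.533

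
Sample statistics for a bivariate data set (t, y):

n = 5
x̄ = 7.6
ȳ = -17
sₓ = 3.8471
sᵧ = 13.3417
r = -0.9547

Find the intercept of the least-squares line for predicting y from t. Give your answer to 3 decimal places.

8.163

b = r · sᵧ/sₓ = -0.9547 · 13.3417/3.8471 = -3.310889
a = ȳ − b·x̄ = -17 − (-3.310889)·7.6 = 8.162756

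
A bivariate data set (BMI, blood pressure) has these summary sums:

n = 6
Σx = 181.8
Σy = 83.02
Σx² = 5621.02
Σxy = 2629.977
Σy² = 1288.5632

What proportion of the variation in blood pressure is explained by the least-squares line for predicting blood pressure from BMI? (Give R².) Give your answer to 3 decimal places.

0.833

Sxx = Σx² − (Σx)²/n = 5621.02 − 5508.54 = 112.48
Sxy = Σxy − (Σx)(Σy)/n = 2629.977 − 2515.506 = 114.471
Syy = Σy² − (Σy)²/n = 1288.5632 − 1148.720067 = 139.843133
R² = Sxy²/(Sxx·Syy) = (114.471)²/(112.48·139.843133) = 0.833057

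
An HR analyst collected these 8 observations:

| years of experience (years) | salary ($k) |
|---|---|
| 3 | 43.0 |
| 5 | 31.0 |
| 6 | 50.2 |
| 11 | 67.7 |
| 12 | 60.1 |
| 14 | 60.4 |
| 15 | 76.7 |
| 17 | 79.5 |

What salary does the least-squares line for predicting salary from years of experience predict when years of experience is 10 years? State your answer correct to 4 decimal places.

57.4799

n = 8, Σx = 83, Σy = 468.6, Σxy = 5398.7, Σx² = 1045
Sxx = Σx² − (Σx)²/n = 1045 − 861.125 = 183.875
Sxy = Σxy − (Σx)(Σy)/n = 5398.7 − 4861.725 = 536.975
b = Sxy/Sxx = 536.975/183.875 = 2.920326
a = ȳ − b·x̄ = 58.575 − 2.920326·10.375 = 28.276615
ŷ(10) = a + b·10 = 28.276615 + 2.920326·10 = 57.479878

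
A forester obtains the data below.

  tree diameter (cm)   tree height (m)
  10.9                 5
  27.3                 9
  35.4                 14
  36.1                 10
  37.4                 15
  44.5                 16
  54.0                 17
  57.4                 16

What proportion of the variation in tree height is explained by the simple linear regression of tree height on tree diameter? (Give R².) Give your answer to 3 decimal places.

n = 8, Σx = 303, Σy = 102, Σxy = 4266.2, Σx² = 13010.24, Σy² = 1428
Sxx = Σx² − (Σx)²/n = 13010.24 − 11476.125 = 1534.115
Sxy = Σxy − (Σx)(Σy)/n = 4266.2 − 3863.25 = 402.95
Syy = Σy² − (Σy)²/n = 1428 − 1300.5 = 127.5
R² = Sxy²/(Sxx·Syy) = (402.95)²/(1534.115·127.5) = 0.830107

0.830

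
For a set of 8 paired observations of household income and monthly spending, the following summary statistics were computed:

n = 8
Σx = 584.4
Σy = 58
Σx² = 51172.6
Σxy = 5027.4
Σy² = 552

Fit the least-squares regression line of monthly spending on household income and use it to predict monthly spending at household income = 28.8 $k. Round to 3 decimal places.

3.126

Sxx = Σx² − (Σx)²/n = 51172.6 − 42690.42 = 8482.18
Sxy = Σxy − (Σx)(Σy)/n = 5027.4 − 4236.9 = 790.5
b = Sxy/Sxx = 790.5/8482.18 = 0.093195
a = ȳ − b·x̄ = 7.25 − 0.093195·73.05 = 0.442077
ŷ(28.8) = a + b·28.8 = 0.442077 + 0.093195·28.8 = 3.126104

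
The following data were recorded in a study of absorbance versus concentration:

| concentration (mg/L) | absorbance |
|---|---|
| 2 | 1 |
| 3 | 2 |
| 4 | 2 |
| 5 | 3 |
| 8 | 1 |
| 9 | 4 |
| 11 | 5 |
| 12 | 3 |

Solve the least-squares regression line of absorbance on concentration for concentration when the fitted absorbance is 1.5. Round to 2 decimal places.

n = 8, Σx = 54, Σy = 21, Σxy = 166, Σx² = 464
Sxx = Σx² − (Σx)²/n = 464 − 364.5 = 99.5
Sxy = Σxy − (Σx)(Σy)/n = 166 − 141.75 = 24.25
b = Sxy/Sxx = 24.25/99.5 = 0.243719
a = ȳ − b·x̄ = 2.625 − 0.243719·6.75 = 0.979899
Set a + b·x = 1.5: x = (1.5 − 0.979899) / 0.243719 = 2.134021

2.13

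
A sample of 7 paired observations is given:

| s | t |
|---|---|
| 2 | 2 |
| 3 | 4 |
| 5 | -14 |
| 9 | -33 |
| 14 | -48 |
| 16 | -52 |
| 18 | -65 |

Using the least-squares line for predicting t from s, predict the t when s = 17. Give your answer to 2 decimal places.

-60.27

n = 7, Σx = 67, Σy = -206, Σxy = -3025, Σx² = 895
Sxx = Σx² − (Σx)²/n = 895 − 641.285714 = 253.714286
Sxy = Σxy − (Σx)(Σy)/n = -3025 − (-1971.714286) = -1053.285714
b = Sxy/Sxx = -1053.285714/253.714286 = -4.151464
a = ȳ − b·x̄ = -29.428571 − (-4.151464)·9.571429 = 10.306869
ŷ(17) = a + b·17 = 10.306869 + (-4.151464)·17 = -60.268018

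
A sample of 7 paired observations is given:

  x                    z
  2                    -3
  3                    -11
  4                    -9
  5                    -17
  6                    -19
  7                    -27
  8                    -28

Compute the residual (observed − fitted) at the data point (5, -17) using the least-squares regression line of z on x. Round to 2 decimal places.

-0.71

n = 7, Σx = 35, Σy = -114, Σxy = -687, Σx² = 203
Sxx = Σx² − (Σx)²/n = 203 − 175 = 28
Sxy = Σxy − (Σx)(Σy)/n = -687 − (-570) = -117
b = Sxy/Sxx = -117/28 = -4.178571
a = ȳ − b·x̄ = -16.285714 − (-4.178571)·5 = 4.607143
ŷ(5) = 4.607143 + (-4.178571)·5 = -16.285714
residual = y − ŷ = -17 − (-16.285714) = -0.714286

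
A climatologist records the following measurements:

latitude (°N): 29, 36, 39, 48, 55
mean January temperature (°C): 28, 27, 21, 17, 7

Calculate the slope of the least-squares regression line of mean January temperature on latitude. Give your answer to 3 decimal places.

n = 5, Σx = 207, Σy = 100, Σxy = 3804, Σx² = 8987
Sxx = Σx² − (Σx)²/n = 8987 − 8569.8 = 417.2
Sxy = Σxy − (Σx)(Σy)/n = 3804 − 4140 = -336
b = Sxy/Sxx = -336/417.2 = -0.805369

-0.805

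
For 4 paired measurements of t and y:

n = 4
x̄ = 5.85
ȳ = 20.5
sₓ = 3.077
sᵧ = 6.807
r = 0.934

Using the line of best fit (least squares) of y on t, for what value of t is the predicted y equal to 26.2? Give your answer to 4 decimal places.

b = r · sᵧ/sₓ = 0.934 · 6.807/3.077 = 2.066213
a = ȳ − b·x̄ = 20.5 − 2.066213·5.85 = 8.412653
Set a + b·x = 26.2: x = (26.2 − 8.412653) / 2.066213 = 8.608670

8.6087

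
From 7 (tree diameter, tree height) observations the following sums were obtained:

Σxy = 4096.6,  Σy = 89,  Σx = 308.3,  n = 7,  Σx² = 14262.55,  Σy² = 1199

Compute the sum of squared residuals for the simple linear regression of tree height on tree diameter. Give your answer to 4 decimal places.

21.7459

Sxx = Σx² − (Σx)²/n = 14262.55 − 13578.412857 = 684.137143
Sxy = Σxy − (Σx)(Σy)/n = 4096.6 − 3919.814286 = 176.785714
Syy = Σy² − (Σy)²/n = 1199 − 1131.571429 = 67.428571
b = Sxy/Sxx = 176.785714/684.137143 = 0.258407
SSE = Syy − b·Sxy = 67.428571 − 0.258407·176.785714 = 21.745934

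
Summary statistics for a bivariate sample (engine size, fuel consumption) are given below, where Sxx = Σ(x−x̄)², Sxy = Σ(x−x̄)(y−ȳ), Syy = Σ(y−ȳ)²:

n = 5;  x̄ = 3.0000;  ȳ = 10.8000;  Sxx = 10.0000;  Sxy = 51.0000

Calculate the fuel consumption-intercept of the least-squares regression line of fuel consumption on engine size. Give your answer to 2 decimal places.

-4.50

b = Sxy/Sxx = 51/10 = 5.1
a = ȳ − b·x̄ = 10.8 − 5.1·3 = -4.5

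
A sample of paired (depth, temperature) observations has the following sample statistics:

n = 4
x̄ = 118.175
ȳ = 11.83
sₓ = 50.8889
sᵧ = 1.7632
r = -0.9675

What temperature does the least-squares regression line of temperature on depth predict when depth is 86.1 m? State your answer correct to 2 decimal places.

b = r · sᵧ/sₓ = -0.9675 · 1.7632/50.8889 = -0.033522
a = ȳ − b·x̄ = 11.83 − (-0.033522)·118.175 = 15.791458
ŷ(86.1) = a + b·86.1 = 15.791458 + (-0.033522)·86.1 = 12.905217

12.91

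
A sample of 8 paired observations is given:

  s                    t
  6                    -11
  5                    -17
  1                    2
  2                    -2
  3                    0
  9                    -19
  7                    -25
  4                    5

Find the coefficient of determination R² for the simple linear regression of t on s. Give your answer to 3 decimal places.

0.661

n = 8, Σx = 37, Σy = -67, Σxy = -479, Σx² = 221, Σy² = 1429
Sxx = Σx² − (Σx)²/n = 221 − 171.125 = 49.875
Sxy = Σxy − (Σx)(Σy)/n = -479 − (-309.875) = -169.125
Syy = Σy² − (Σy)²/n = 1429 − 561.125 = 867.875
R² = Sxy²/(Sxx·Syy) = (-169.125)²/(49.875·867.875) = 0.660808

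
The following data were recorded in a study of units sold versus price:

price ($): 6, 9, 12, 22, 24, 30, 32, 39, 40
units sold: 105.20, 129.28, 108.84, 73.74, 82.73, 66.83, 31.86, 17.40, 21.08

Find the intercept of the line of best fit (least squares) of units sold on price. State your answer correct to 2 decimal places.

143.19

n = 9, Σx = 214, Σy = 636.96, Σxy = 11254.82, Σx² = 6366
Sxx = Σx² − (Σx)²/n = 6366 − 5088.444444 = 1277.555556
Sxy = Σxy − (Σx)(Σy)/n = 11254.82 − 15145.493333 = -3890.673333
b = Sxy/Sxx = -3890.673333/1277.555556 = -3.045404
a = ȳ − b·x̄ = 70.773333 − (-3.045404)·23.777778 = 143.186283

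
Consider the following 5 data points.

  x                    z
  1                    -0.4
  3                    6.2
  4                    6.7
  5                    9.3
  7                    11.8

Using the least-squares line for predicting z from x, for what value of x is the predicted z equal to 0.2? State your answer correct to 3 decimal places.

n = 5, Σx = 20, Σy = 33.6, Σxy = 174.1, Σx² = 100
Sxx = Σx² − (Σx)²/n = 100 − 80 = 20
Sxy = Σxy − (Σx)(Σy)/n = 174.1 − 134.4 = 39.7
b = Sxy/Sxx = 39.7/20 = 1.985
a = ȳ − b·x̄ = 6.72 − 1.985·4 = -1.22
Set a + b·x = 0.2: x = (0.2 − (-1.22)) / 1.985 = 0.715365

0.715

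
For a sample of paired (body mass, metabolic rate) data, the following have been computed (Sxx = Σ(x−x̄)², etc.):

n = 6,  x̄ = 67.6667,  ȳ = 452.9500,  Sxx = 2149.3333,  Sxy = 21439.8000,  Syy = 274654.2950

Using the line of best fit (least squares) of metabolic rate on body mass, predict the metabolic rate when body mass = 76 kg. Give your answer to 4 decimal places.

536.0754

b = Sxy/Sxx = 21439.8/2149.3333 = 9.975093
a = ȳ − b·x̄ = 452.95 − 9.975093·67.6667 = -222.031639
ŷ(76) = a + b·76 = -222.031639 + 9.975093·76 = 536.075444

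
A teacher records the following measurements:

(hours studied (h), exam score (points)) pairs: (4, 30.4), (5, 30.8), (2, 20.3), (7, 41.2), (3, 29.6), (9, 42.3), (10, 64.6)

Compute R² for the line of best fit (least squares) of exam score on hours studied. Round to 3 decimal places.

0.842

n = 7, Σx = 40, Σy = 259.2, Σxy = 1720.1, Σx² = 284, Σy² = 10820.94
Sxx = Σx² − (Σx)²/n = 284 − 228.571429 = 55.428571
Sxy = Σxy − (Σx)(Σy)/n = 1720.1 − 1481.142857 = 238.957143
Syy = Σy² − (Σy)²/n = 10820.94 − 9597.805714 = 1223.134286
R² = Sxy²/(Sxx·Syy) = (238.957143)²/(55.428571·1223.134286) = 0.842233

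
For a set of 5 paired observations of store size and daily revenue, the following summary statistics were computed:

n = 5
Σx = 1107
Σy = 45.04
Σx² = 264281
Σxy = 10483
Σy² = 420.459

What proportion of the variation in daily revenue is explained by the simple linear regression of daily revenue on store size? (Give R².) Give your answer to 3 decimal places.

Sxx = Σx² − (Σx)²/n = 264281 − 245089.8 = 19191.2
Sxy = Σxy − (Σx)(Σy)/n = 10483 − 9971.856 = 511.144
Syy = Σy² − (Σy)²/n = 420.459 − 405.72032 = 14.73868
R² = Sxy²/(Sxx·Syy) = (511.144)²/(19191.2·14.73868) = 0.923689

0.924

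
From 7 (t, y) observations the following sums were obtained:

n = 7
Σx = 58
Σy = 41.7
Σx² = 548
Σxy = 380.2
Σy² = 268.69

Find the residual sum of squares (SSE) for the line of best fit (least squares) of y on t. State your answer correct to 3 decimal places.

2.435

Sxx = Σx² − (Σx)²/n = 548 − 480.571429 = 67.428571
Sxy = Σxy − (Σx)(Σy)/n = 380.2 − 345.514286 = 34.685714
Syy = Σy² − (Σy)²/n = 268.69 − 248.412857 = 20.277143
b = Sxy/Sxx = 34.685714/67.428571 = 0.514407
SSE = Syy − b·Sxy = 20.277143 − 0.514407·34.685714 = 2.434576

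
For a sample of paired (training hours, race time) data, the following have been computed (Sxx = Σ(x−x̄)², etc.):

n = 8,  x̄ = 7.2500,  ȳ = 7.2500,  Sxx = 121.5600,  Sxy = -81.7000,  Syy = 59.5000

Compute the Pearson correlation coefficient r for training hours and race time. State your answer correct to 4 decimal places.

r = Sxy/√(Sxx·Syy) = -81.7/√(7232.82) = -81.7/85.045988 = -0.960657

-0.9607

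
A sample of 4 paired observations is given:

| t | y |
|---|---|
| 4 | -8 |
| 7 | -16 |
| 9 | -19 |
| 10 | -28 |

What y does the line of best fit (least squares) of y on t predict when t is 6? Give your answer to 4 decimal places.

-13.2857

n = 4, Σx = 30, Σy = -71, Σxy = -595, Σx² = 246
Sxx = Σx² − (Σx)²/n = 246 − 225 = 21
Sxy = Σxy − (Σx)(Σy)/n = -595 − (-532.5) = -62.5
b = Sxy/Sxx = -62.5/21 = -2.976190
a = ȳ − b·x̄ = -17.75 − (-2.976190)·7.5 = 4.571429
ŷ(6) = a + b·6 = 4.571429 + (-2.976190)·6 = -13.285714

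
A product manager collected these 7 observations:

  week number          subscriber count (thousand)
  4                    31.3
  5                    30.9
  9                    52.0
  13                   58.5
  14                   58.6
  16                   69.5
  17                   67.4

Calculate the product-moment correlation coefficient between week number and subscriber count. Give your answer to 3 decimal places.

n = 7, Σx = 78, Σy = 368.2, Σxy = 4586.4, Σx² = 1032, Σy² = 20867.72
Sxx = Σx² − (Σx)²/n = 1032 − 869.142857 = 162.857143
Sxy = Σxy − (Σx)(Σy)/n = 4586.4 − 4102.8 = 483.6
Syy = Σy² − (Σy)²/n = 20867.72 − 19367.32 = 1500.4
r = Sxy/√(Sxx·Syy) = 483.6/√(244350.857143) = 483.6/494.318579 = 0.978316

0.978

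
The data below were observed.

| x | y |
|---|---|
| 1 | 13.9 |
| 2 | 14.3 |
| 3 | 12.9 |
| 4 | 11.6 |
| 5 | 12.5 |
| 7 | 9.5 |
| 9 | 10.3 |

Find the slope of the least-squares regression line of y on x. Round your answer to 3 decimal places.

-0.569

n = 7, Σx = 31, Σy = 85, Σxy = 349.3, Σx² = 185
Sxx = Σx² − (Σx)²/n = 185 − 137.285714 = 47.714286
Sxy = Σxy − (Σx)(Σy)/n = 349.3 − 376.428571 = -27.128571
b = Sxy/Sxx = -27.128571/47.714286 = -0.568563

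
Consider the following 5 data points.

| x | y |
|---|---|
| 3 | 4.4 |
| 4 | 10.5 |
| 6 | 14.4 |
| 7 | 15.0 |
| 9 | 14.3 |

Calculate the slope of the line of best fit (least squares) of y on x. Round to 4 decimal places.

n = 5, Σx = 29, Σy = 58.6, Σxy = 375.3, Σx² = 191
Sxx = Σx² − (Σx)²/n = 191 − 168.2 = 22.8
Sxy = Σxy − (Σx)(Σy)/n = 375.3 − 339.88 = 35.42
b = Sxy/Sxx = 35.42/22.8 = 1.553509

1.5535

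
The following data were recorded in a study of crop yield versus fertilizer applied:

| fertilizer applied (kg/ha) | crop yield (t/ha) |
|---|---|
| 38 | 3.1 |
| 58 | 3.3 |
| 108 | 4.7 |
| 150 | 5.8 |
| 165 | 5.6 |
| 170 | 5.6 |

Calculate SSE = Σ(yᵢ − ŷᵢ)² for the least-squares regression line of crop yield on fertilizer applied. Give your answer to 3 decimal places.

n = 6, Σx = 689, Σy = 28.1, Σxy = 3562.8, Σx² = 95097, Σy² = 138.95
Sxx = Σx² − (Σx)²/n = 95097 − 79120.166667 = 15976.833333
Sxy = Σxy − (Σx)(Σy)/n = 3562.8 − 3226.816667 = 335.983333
Syy = Σy² − (Σy)²/n = 138.95 − 131.601667 = 7.348333
b = Sxy/Sxx = 335.983333/15976.833333 = 0.021029
SSE = Syy − b·Sxy = 7.348333 − 0.021029·335.983333 = 0.282803

0.283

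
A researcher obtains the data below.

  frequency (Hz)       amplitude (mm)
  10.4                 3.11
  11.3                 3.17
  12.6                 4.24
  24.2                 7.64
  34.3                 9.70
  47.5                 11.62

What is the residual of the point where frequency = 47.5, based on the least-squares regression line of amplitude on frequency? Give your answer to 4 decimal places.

-0.6673

n = 6, Σx = 140.3, Σy = 39.48, Σxy = 1191.137, Σx² = 4412.99
Sxx = Σx² − (Σx)²/n = 4412.99 − 3280.681667 = 1132.308333
Sxy = Σxy − (Σx)(Σy)/n = 1191.137 − 923.174 = 267.963
b = Sxy/Sxx = 267.963/1132.308333 = 0.236652
a = ȳ − b·x̄ = 6.58 − 0.236652·23.383333 = 1.046288
ŷ(47.5) = 1.046288 + 0.236652·47.5 = 12.287257
residual = y − ŷ = 11.62 − 12.287257 = -0.667257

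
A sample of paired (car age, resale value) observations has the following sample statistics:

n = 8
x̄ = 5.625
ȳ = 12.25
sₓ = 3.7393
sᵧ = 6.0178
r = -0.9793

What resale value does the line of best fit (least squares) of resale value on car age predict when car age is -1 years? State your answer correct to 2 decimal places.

b = r · sᵧ/sₓ = -0.9793 · 6.0178/3.7393 = -1.576025
a = ȳ − b·x̄ = 12.25 − (-1.576025)·5.625 = 21.115143
ŷ(-1) = a + b·-1 = 21.115143 + (-1.576025)·(-1) = 22.691168

22.69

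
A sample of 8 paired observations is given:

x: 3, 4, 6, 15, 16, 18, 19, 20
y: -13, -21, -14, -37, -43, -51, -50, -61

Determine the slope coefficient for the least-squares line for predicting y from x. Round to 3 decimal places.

n = 8, Σx = 101, Σy = -290, Σxy = -4538, Σx² = 1627
Sxx = Σx² − (Σx)²/n = 1627 − 1275.125 = 351.875
Sxy = Σxy − (Σx)(Σy)/n = -4538 − (-3661.25) = -876.75
b = Sxy/Sxx = -876.75/351.875 = -2.491652

-2.492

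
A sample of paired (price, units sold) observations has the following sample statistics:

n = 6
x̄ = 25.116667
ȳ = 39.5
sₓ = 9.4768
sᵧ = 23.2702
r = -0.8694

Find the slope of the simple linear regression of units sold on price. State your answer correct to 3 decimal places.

b = r · sᵧ/sₓ = -0.8694 · 23.2702/9.4768 = -2.134804

-2.135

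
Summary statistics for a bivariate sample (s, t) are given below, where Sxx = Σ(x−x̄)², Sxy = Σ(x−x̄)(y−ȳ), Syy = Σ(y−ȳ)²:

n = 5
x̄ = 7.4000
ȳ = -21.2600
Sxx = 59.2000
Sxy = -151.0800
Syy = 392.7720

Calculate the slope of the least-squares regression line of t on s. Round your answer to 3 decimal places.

b = Sxy/Sxx = -151.08/59.2 = -2.552027

-2.552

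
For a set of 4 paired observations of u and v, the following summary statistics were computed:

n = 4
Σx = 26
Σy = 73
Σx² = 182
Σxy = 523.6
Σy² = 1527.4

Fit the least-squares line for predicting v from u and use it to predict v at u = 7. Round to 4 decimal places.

20.1385

Sxx = Σx² − (Σx)²/n = 182 − 169 = 13
Sxy = Σxy − (Σx)(Σy)/n = 523.6 − 474.5 = 49.1
b = Sxy/Sxx = 49.1/13 = 3.776923
a = ȳ − b·x̄ = 18.25 − 3.776923·6.5 = -6.3
ŷ(7) = a + b·7 = -6.3 + 3.776923·7 = 20.138462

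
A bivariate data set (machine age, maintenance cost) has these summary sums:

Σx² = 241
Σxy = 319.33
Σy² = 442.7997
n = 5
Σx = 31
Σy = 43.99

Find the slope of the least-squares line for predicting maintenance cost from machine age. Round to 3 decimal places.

0.955

Sxx = Σx² − (Σx)²/n = 241 − 192.2 = 48.8
Sxy = Σxy − (Σx)(Σy)/n = 319.33 − 272.738 = 46.592
b = Sxy/Sxx = 46.592/48.8 = 0.954754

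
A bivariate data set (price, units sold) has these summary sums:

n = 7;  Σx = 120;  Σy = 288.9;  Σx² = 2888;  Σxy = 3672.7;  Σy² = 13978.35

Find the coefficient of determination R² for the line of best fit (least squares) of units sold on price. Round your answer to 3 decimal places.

0.959

Sxx = Σx² − (Σx)²/n = 2888 − 2057.142857 = 830.857143
Sxy = Σxy − (Σx)(Σy)/n = 3672.7 − 4952.571429 = -1279.871429
Syy = Σy² − (Σy)²/n = 13978.35 − 11923.315714 = 2055.034286
R² = Sxy²/(Sxx·Syy) = (-1279.871429)²/(830.857143·2055.034286) = 0.959372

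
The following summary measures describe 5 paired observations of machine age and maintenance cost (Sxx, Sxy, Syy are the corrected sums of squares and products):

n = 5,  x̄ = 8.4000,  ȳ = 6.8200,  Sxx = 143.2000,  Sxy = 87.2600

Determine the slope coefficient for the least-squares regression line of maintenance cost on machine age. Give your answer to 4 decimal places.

0.6094

b = Sxy/Sxx = 87.26/143.2 = 0.609358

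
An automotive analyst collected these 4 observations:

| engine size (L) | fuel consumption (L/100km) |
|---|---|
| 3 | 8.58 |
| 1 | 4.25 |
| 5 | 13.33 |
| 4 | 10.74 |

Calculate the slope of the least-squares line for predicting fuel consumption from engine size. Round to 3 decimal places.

n = 4, Σx = 13, Σy = 36.9, Σxy = 139.6, Σx² = 51
Sxx = Σx² − (Σx)²/n = 51 − 42.25 = 8.75
Sxy = Σxy − (Σx)(Σy)/n = 139.6 − 119.925 = 19.675
b = Sxy/Sxx = 19.675/8.75 = 2.248571

2.249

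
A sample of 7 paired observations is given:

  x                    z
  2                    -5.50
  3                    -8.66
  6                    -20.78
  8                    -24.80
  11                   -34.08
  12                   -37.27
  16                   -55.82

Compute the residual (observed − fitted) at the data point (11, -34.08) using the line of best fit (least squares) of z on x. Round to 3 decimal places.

n = 7, Σx = 58, Σy = -186.91, Σxy = -2075.3, Σx² = 634
Sxx = Σx² − (Σx)²/n = 634 − 480.571429 = 153.428571
Sxy = Σxy − (Σx)(Σy)/n = -2075.3 − (-1548.682857) = -526.617143
b = Sxy/Sxx = -526.617143/153.428571 = -3.432328
a = ȳ − b·x̄ = -26.701429 − (-3.432328)·8.285714 = 1.737858
ŷ(11) = 1.737858 + (-3.432328)·11 = -36.017747
residual = y − ŷ = -34.08 − (-36.017747) = 1.937747

1.938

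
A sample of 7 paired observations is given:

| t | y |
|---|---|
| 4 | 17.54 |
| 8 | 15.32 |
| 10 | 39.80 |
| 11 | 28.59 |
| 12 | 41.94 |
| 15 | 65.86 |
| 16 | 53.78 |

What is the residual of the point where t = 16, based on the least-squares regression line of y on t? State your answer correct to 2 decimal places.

-4.33

n = 7, Σx = 76, Σy = 262.83, Σxy = 3256.87, Σx² = 926
Sxx = Σx² − (Σx)²/n = 926 − 825.142857 = 100.857143
Sxy = Σxy − (Σx)(Σy)/n = 3256.87 − 2853.582857 = 403.287143
b = Sxy/Sxx = 403.287143/100.857143 = 3.998598
a = ȳ − b·x̄ = 37.547143 − 3.998598·10.857143 = -5.866204
ŷ(16) = -5.866204 + 3.998598·16 = 58.111360
residual = y − ŷ = 53.78 − 58.111360 = -4.331360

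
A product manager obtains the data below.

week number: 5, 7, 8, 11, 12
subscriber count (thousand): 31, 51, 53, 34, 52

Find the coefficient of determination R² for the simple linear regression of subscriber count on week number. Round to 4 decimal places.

0.0726

n = 5, Σx = 43, Σy = 221, Σxy = 1934, Σx² = 403, Σy² = 10231
Sxx = Σx² − (Σx)²/n = 403 − 369.8 = 33.2
Sxy = Σxy − (Σx)(Σy)/n = 1934 − 1900.6 = 33.4
Syy = Σy² − (Σy)²/n = 10231 − 9768.2 = 462.8
R² = Sxy²/(Sxx·Syy) = (33.4)²/(33.2·462.8) = 0.072604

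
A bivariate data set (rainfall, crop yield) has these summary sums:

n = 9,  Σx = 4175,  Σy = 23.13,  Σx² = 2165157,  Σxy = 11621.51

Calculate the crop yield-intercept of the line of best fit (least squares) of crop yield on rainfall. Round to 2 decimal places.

Sxx = Σx² − (Σx)²/n = 2165157 − 1936736.111111 = 228420.888889
Sxy = Σxy − (Σx)(Σy)/n = 11621.51 − 10729.75 = 891.76
b = Sxy/Sxx = 891.76/228420.888889 = 0.003904
a = ȳ − b·x̄ = 2.57 − 0.003904·463.888889 = 0.758968

0.76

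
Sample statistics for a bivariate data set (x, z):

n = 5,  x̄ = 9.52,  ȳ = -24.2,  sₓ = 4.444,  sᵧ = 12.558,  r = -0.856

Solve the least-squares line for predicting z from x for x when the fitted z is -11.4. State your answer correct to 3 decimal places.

4.228

b = r · sᵧ/sₓ = -0.856 · 12.558/4.444 = -2.418913
a = ȳ − b·x̄ = -24.2 − (-2.418913)·9.52 = -1.171951
Set a + b·x = -11.4: x = (-11.4 − (-1.171951)) / (-2.418913) = 4.228366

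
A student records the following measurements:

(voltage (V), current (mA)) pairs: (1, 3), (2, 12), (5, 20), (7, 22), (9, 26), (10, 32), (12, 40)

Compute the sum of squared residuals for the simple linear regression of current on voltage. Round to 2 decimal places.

40.97

n = 7, Σx = 46, Σy = 155, Σxy = 1315, Σx² = 404, Σy² = 4337
Sxx = Σx² − (Σx)²/n = 404 − 302.285714 = 101.714286
Sxy = Σxy − (Σx)(Σy)/n = 1315 − 1018.571429 = 296.428571
Syy = Σy² − (Σy)²/n = 4337 − 3432.142857 = 904.857143
b = Sxy/Sxx = 296.428571/101.714286 = 2.914326
SSE = Syy − b·Sxy = 904.857143 − 2.914326·296.428571 = 40.967697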